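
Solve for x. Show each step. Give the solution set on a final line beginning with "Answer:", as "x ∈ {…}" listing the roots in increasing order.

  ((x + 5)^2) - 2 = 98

Step 1. [((x + 5)^2) - 2 = 98] 2 comes off first (add 2), so sub: (x + 5)^2 = 100.
Step 2. [(x + 5)^2 = 100] LHS squared, RHS 100 ≥ 0: apply √ (±) ⇒ sqrt: x + 5 = 10 or -10.
Step 3. [x + 5 = 10 or -10] +5 is outermost — subtract 5 both sides. So sub: x = 5 or -15.

Answer: x ∈ {-15, 5}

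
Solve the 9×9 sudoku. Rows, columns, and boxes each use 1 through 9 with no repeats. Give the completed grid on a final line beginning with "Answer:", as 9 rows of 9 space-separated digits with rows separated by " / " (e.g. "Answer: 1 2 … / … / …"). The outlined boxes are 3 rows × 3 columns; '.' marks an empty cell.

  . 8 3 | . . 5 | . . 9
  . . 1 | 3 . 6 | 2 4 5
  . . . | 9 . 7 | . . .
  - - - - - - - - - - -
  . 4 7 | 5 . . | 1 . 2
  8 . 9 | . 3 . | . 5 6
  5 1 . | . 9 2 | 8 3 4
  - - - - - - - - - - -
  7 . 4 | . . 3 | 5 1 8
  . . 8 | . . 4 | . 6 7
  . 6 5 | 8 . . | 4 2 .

Step 1. [r7c2∈{2,9}] row 7 places 9 nowhere but r7c2 ⇒ r7c2=9.
Step 2. [r3c3∈{2,6}] col 3 places 2 nowhere but r3c3, so r3c3=2.
Step 3. [r8c1∈{1,2,3}] across col 1, 2 lands solely at r8c1. So r8c1=2.
Step 4. [r8c4∈{1}] nothing but 1 survives at r8c4 ⇒ r8c4=1.
Step 5. [r1c5∈{1,2,4}] row 1 places 1 nowhere but r1c5. So r1c5=1.
Step 6. [r9c9∈{3}] r9c9's peers cover all but 3. So r9c9=3.
Step 7. [r3c5∈{4,8}] 4 has one home in col 5: r3c5. So r3c5=4.
Step 8. [r3c1∈{6}] r3c1 is down to just 6, so r3c1=6.
Step 9. [r4c5∈{6,8}] across row 4, 6 lands solely at r4c5. So r4c5=6.
Step 10. [r5c7∈{7}] nothing but 7 survives at r5c7 ⇒ r5c7=7.
Step 11. [r7c4∈{2,6}] across row 7, 6 lands solely at r7c4 ⇒ r7c4=6.
Step 12. [r1c1∈{4}] nothing but 4 survives at r1c1. So r1c1=4.
Step 13. [r8c7∈{9}] r8c7's peers cover all but 9. So r8c7=9.
Step 14. [r9c5∈{7}] r9c5 is down to just 7, so r9c5=7.
Step 15. [r5c2∈{2}] r5c2's peers cover all but 2, so r5c2=2.
Step 16. [r2c2∈{7}] only 7 remains possible at r2c2 ⇒ r2c2=7.
Step 17. [r1c4∈{2}] r1c4 is down to just 2. So r1c4=2.
Step 18. [r2c5∈{8}] r2c5's peers cover all but 8. So r2c5=8.
Step 19. [r4c8∈{9}] only 9 remains possible at r4c8 ⇒ r4c8=9.
Step 20. [r6c4∈{7}] r6c4's peers cover all but 7. So r6c4=7.
Step 21. [r8c2∈{3}] r8c2 is down to just 3 ⇒ r8c2=3.
Step 22. [r5c4∈{4}] only 4 remains possible at r5c4, so r5c4=4.
Step 23. [r1c7∈{6}] only 6 remains possible at r1c7. So r1c7=6.
Step 24. [r3c8∈{8}] only 8 remains possible at r3c8 ⇒ r3c8=8.
Step 25. [r5c6∈{1}] r5c6's peers cover all but 1. So r5c6=1.
Step 26. [r6c3∈{6}] only 6 remains possible at r6c3 ⇒ r6c3=6.
Step 27. [r9c6∈{9}] r9c6 is down to just 9 ⇒ r9c6=9.
Step 28. [r8c5∈{5}] only 5 remains possible at r8c5 ⇒ r8c5=5.
Step 29. [r4c1∈{3}] r4c1's peers cover all but 3 ⇒ r4c1=3.
Step 30. [r3c2∈{5}] r3c2 is down to just 5. So r3c2=5.
Step 31. [r7c5∈{2}] r7c5's peers cover all but 2, so r7c5=2.
Step 32. [r3c7∈{3}] only 3 remains possible at r3c7, so r3c7=3.
Step 33. [r1c8∈{7}] only 7 remains possible at r1c8. So r1c8=7.
Step 34. [r4c6∈{8}] r4c6 has the single candidate 8 ⇒ r4c6=8.
Step 35. [r3c9∈{1}] only 1 remains possible at r3c9. So r3c9=1.
Step 36. [r2c1∈{9}] r2c1 is down to just 9. So r2c1=9.
Step 37. [r9c1∈{1}] r9c1 has the single candidate 1. So r9c1=1.

Answer: 4 8 3 2 1 5 6 7 9 / 9 7 1 3 8 6 2 4 5 / 6 5 2 9 4 7 3 8 1 / 3 4 7 5 6 8 1 9 2 / 8 2 9 4 3 1 7 5 6 / 5 1 6 7 9 2 8 3 4 / 7 9 4 6 2 3 5 1 8 / 2 3 8 1 5 4 9 6 7 / 1 6 5 8 7 9 4 2 3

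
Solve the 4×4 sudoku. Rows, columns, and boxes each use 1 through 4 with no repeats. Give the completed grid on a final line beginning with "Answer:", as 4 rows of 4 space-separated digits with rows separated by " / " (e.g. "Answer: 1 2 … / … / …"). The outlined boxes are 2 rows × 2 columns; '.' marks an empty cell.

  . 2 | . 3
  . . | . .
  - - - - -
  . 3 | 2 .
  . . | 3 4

Step 1. [r2c2∈{1,4}] r2c2 is the only open cell in col 2 admitting 4, so r2c2=4.
Step 2. [r1c1∈{1}] nothing but 1 survives at r1c1. So r1c1=1.
Step 3. [r3c4∈{1}] r3c4 has the single candidate 1, so r3c4=1.
Step 4. [r1c3∈{4}] only 4 remains possible at r1c3. So r1c3=4.
Step 5. [r3c1∈{4}] r3c1's peers cover all but 4 ⇒ r3c1=4.
Step 6. [r4c1∈{2}] r4c1's peers cover all but 2. So r4c1=2.
Step 7. [r2c1∈{3}] nothing but 3 survives at r2c1, so r2c1=3.
Step 8. [r2c3∈{1}] r2c3 has the single candidate 1, so r2c3=1.
Step 9. [r2c4∈{2}] r2c4 has the single candidate 2. So r2c4=2.
Step 10. [r4c2∈{1}] nothing but 1 survives at r4c2 ⇒ r4c2=1.

Answer: 1 2 4 3 / 3 4 1 2 / 4 3 2 1 / 2 1 3 4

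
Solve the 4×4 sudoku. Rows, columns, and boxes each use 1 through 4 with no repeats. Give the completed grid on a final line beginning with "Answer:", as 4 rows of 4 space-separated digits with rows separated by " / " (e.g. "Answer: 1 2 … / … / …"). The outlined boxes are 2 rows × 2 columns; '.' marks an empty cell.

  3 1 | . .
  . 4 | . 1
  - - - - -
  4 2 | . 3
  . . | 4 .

Step 1. [r1c3∈{2}] only 2 remains possible at r1c3 ⇒ r1c3=2.
Step 2. [r2c1∈{2}] r2c1 has the single candidate 2 ⇒ r2c1=2.
Step 3. [r2c3∈{3}] r2c3 has the single candidate 3, so r2c3=3.
Step 4. [r1c4∈{4}] nothing but 4 survives at r1c4. So r1c4=4.
Step 5. [r4c4∈{2}] only 2 remains possible at r4c4, so r4c4=2.
Step 6. [r4c1∈{1}] nothing but 1 survives at r4c1. So r4c1=1.
Step 7. [r4c2∈{3}] only 3 remains possible at r4c2 ⇒ r4c2=3.
Step 8. [r3c3∈{1}] r3c3 has the single candidate 1, so r3c3=1.

Answer: 3 1 2 4 / 2 4 3 1 / 4 2 1 3 / 1 3 4 2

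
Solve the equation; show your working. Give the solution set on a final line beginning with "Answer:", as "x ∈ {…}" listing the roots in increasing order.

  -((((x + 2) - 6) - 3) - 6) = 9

Step 1. [-((((x + 2) - 6) - 3) - 6) = 9] leading − — multiply by −1. So neg: (((x + 2) - 6) - 3) - 6 = -9.
Step 2. [(((x + 2) - 6) - 3) - 6 = -9] the outer -6 inverts by adding 6. So sub: ((x + 2) - 6) - 3 = -3.
Step 3. [((x + 2) - 6) - 3 = -3] -3 is outermost — add 3 both sides. So sub: (x + 2) - 6 = 0.
Step 4. [(x + 2) - 6 = 0] add 6: x sits inside (… - 6) ⇒ sub: x + 2 = 6.
Step 5. [x + 2 = 6] 2 comes off first (subtract 2) ⇒ sub: x = 4.

Answer: x ∈ {4}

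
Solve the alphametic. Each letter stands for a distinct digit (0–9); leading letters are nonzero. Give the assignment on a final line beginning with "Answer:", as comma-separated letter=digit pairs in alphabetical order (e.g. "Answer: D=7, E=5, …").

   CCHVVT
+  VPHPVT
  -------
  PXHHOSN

Step 1. [col 1: T + T ≡ N (mod 10)] column 1 (T + T ≡ N (mod 10), carry-in 0) doesn't pin N yet; pick N=4 and continue ⇒ N=4.
Step 2. [P] the sum has 7 digits but both addends have 6; that extra leading digit P is the final carry, namely 1. So P=1.
Step 3. [col 1: T + T ≡ N (mod 10)] no forcing yet in column 1 (carry-in 0); T=2 is free and consistent — try it, so T=2.
Step 4. [col 2: V + V ≡ S (mod 10)] no forcing yet in column 2 (carry-in 0); S=6 is free and consistent — try it ⇒ S=6.
Step 5. [col 2: V + V ≡ S (mod 10)] V=8 is one option consistent with column 2 (V + V ≡ S (mod 10), carry-in 0) — take it, so V=8.
Step 6. [col 3: V + P ≡ O (mod 10)] column 3 reads V+P+carry(1)=O with V=8, P=1; with digits 1,2,4,6,8 already taken and all letters distinct, the only value for O is 0, so O=0.
Step 7. [col 4: H + H ≡ H (mod 10)] in column 4 we have H+H≡H with carry-in 1; given nothing yet and digits 0,1,2,4,6,8 already taken and all letters distinct, that pins H to 9. So H=9.
Step 8. [col 5: C + P ≡ H (mod 10)] in column 5 we have C+P≡H with carry-in 1; given P=1, H=9 and digits 0,1,2,4,6,8,9 already taken and all letters distinct, that pins C to 7. So C=7.
Step 9. [col 6: C + V ≡ X (mod 10)] in column 6 we have C+V≡X with carry-in 0; given C=7, V=8 and digits 0,1,2,4,6,7,8,9 already taken and all letters distinct, that pins X to 5 ⇒ X=5.

Answer: C=7, H=9, N=4, O=0, P=1, S=6, T=2, V=8, X=5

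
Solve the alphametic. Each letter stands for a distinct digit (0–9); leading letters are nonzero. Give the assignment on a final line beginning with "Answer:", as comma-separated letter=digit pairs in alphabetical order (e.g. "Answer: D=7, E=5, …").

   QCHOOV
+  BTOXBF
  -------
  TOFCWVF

Step 1. [T] the sum has 7 digits but both addends have 6; that extra leading digit T is the final carry, namely 1. So T=1.
Step 2. [col 1: V + F ≡ F (mod 10)] column 1 reads V+F+carry(0)=F with nothing yet; with digits 1 already taken and all letters distinct, the only value for V is 0 ⇒ V=0.
Step 3. [col 1: V + F ≡ F (mod 10)] several values work for F in column 1 (V + F ≡ F (mod 10), carry-in 0); try F=5, so F=5.
Step 4. [col 2: O + B ≡ V (mod 10)] O=4 is one option consistent with column 2 (O + B ≡ V (mod 10), carry-in 0) — take it ⇒ O=4.
Step 5. [col 2: O + B ≡ V (mod 10)] column 2: given O=4, V=0, carry-in 0, and digits 0,1,4,5 already taken and all letters distinct, O+B≡V (mod 10) forces B=6. So B=6.
Step 6. [col 3: O + X ≡ W (mod 10)] several values work for X in column 3 (O + X ≡ W (mod 10), carry-in 1); try X=2. So X=2.
Step 7. [col 3: O + X ≡ W (mod 10)] column 3: given O=4, X=2, carry-in 1, and digits 0,1,2,4,5,6 already taken and all letters distinct, O+X≡W (mod 10) forces W=7 ⇒ W=7.
Step 8. [col 4: H + O ≡ C (mod 10)] from column 4 (O=4, carry-in 0, digits 0,1,2,4,5,6,7 already taken and all letters distinct): H must equal 9. So H=9.
Step 9. [col 4: H + O ≡ C (mod 10)] from column 4 (H=9, O=4, carry-in 0, digits 0,1,2,4,5,6,7,9 already taken and all letters distinct): C must equal 3. So C=3.
Step 10. [col 6: Q + B ≡ O (mod 10)] column 6 reads Q+B+carry(0)=O with B=6, O=4; with digits 0,1,2,3,4,5,6,7,9 already taken and all letters distinct, the only value for Q is 8 ⇒ Q=8.

Answer: B=6, C=3, F=5, H=9, O=4, Q=8, T=1, V=0, W=7, X=2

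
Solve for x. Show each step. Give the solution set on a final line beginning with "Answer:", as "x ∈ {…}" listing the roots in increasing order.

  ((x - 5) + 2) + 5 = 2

Step 1. [((x - 5) + 2) + 5 = 2] +5 is outermost — subtract 5 both sides. So sub: (x - 5) + 2 = -3.
Step 2. [(x - 5) + 2 = -3] subtract 2: x sits inside (… + 2) ⇒ sub: x - 5 = -5.
Step 3. [x - 5 = -5] 5 comes off first (add 5), so sub: x = 0.

Answer: x ∈ {0}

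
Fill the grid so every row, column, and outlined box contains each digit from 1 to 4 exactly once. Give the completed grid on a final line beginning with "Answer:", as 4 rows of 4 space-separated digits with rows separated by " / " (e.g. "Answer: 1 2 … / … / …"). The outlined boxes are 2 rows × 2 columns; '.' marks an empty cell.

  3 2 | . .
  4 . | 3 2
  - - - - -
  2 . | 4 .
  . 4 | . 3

Step 1. [r3c4∈{1}] r3c4's peers cover all but 1 ⇒ r3c4=1.
Step 2. [r4c1∈{1}] r4c1's peers cover all but 1. So r4c1=1.
Step 3. [r2c2∈{1}] r2c2's peers cover all but 1. So r2c2=1.
Step 4. [r3c2∈{3}] r3c2 has the single candidate 3 ⇒ r3c2=3.
Step 5. [r1c3∈{1}] nothing but 1 survives at r1c3. So r1c3=1.
Step 6. [r1c4∈{4}] r1c4 is down to just 4, so r1c4=4.
Step 7. [r4c3∈{2}] nothing but 2 survives at r4c3, so r4c3=2.

Answer: 3 2 1 4 / 4 1 3 2 / 2 3 4 1 / 1 4 2 3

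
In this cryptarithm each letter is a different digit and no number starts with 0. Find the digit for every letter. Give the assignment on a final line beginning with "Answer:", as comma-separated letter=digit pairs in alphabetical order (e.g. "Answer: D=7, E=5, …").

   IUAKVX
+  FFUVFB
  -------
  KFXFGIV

Step 1. [col 1: X + B ≡ V (mod 10)] column 1 (X + B ≡ V (mod 10), carry-in 0) doesn't pin B yet; pick B=4 and continue, so B=4.
Step 2. [K] K is the leading digit of a 7-digit sum of two 6-digit numbers; the final carry is exactly 1 ⇒ K=1.
Step 3. [col 1: X + B ≡ V (mod 10)] several values work for V in column 1 (X + B ≡ V (mod 10), carry-in 0); try V=6 ⇒ V=6.
Step 4. [col 1: X + B ≡ V (mod 10)] from column 1 (B=4, V=6, carry-in 0, digits 1,4,6 already taken and all letters distinct): X must equal 2, so X=2.
Step 5. [col 2: V + F ≡ I (mod 10)] several values work for F in column 2 (V + F ≡ I (mod 10), carry-in 0); try F=3. So F=3.
Step 6. [col 2: V + F ≡ I (mod 10)] from column 2 (V=6, F=3, carry-in 0, digits 1,2,3,4,6 already taken and all letters distinct): I must equal 9 ⇒ I=9.
Step 7. [col 3: K + V ≡ G (mod 10)] from column 3 (K=1, V=6, carry-in 0, digits 1,2,3,4,6,9 already taken and all letters distinct): G must equal 7. So G=7.
Step 8. [col 4: A + U ≡ F (mod 10)] several values work for U in column 4 (A + U ≡ F (mod 10), carry-in 0); try U=8. So U=8.
Step 9. [col 4: A + U ≡ F (mod 10)] column 4: given U=8, F=3, carry-in 0, and digits 1,2,3,4,6,7,8,9 already taken and all letters distinct, A+U≡F (mod 10) forces A=5, so A=5.

Answer: A=5, B=4, F=3, G=7, I=9, K=1, U=8, V=6, X=2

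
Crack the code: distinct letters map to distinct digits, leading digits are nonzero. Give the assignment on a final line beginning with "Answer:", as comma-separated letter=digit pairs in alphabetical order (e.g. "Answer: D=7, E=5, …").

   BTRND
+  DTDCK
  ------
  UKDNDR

Step 1. [col 1: D + K ≡ R (mod 10)] column 1 (D + K ≡ R (mod 10), carry-in 0) doesn't pin R yet; pick R=6 and continue, so R=6.
Step 2. [col 1: D + K ≡ R (mod 10)] column 1 (D + K ≡ R (mod 10), carry-in 0) doesn't pin K yet; pick K=7 and continue ⇒ K=7.
Step 3. [col 1: D + K ≡ R (mod 10)] column 1: given K=7, R=6, carry-in 0, and digits 6,7 already taken and all letters distinct, D+K≡R (mod 10) forces D=9, so D=9.
Step 4. [col 2: N + C ≡ D (mod 10)] N=5 is one option consistent with column 2 (N + C ≡ D (mod 10), carry-in 1) — take it ⇒ N=5.
Step 5. [U] the sum has 6 digits but both addends have 5; that extra leading digit U is the final carry, namely 1. So U=1.
Step 6. [col 2: N + C ≡ D (mod 10)] column 2: given N=5, D=9, carry-in 1, and digits 1,5,6,7,9 already taken and all letters distinct, N+C≡D (mod 10) forces C=3, so C=3.
Step 7. [col 4: T + T ≡ D (mod 10)] column 4 reads T+T+carry(1)=D with D=9; with digits 1,3,5,6,7,9 already taken and all letters distinct, the only value for T is 4. So T=4.
Step 8. [col 5: B + D ≡ K (mod 10)] from column 5 (D=9, K=7, carry-in 0, digits 1,3,4,5,6,7,9 already taken and all letters distinct): B must equal 8, so B=8.

Answer: B=8, C=3, D=9, K=7, N=5, R=6, T=4, U=1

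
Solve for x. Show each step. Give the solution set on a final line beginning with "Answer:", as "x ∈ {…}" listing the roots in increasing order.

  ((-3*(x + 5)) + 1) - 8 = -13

Step 1. [((-3*(x + 5)) + 1) - 8 = -13] -8 is outermost — add 8 both sides. So sub: (-3*(x + 5)) + 1 = -5.
Step 2. [(-3*(x + 5)) + 1 = -5] the outer +1 inverts by subtracting 1. So sub: -3*(x + 5) = -6.
Step 3. [-3*(x + 5) = -6] LHS = -3·(…); ÷-3 both sides ⇒ div: x + 5 = 2.
Step 4. [x + 5 = 2] subtract 5: x sits inside (… + 5), so sub: x = -3.

Answer: x ∈ {-3}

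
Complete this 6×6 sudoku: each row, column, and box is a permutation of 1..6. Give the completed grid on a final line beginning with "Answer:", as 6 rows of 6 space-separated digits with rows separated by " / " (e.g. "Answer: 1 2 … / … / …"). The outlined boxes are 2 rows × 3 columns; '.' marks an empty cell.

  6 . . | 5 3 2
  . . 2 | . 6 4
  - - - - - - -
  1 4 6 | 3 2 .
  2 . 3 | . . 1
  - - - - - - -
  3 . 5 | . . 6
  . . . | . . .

Step 1. [r1c2∈{1}] r1c2 has the single candidate 1. So r1c2=1.
Step 2. [r6c1∈{4}] only 4 remains possible at r6c1 ⇒ r6c1=4.
Step 3. [r6c3∈{1}] only 1 remains possible at r6c3. So r6c3=1.
Step 4. [r6c4∈{2}] r6c4's peers cover all but 2, so r6c4=2.
Step 5. [r5c5∈{1,4}] 1 has one home in col 5: r5c5, so r5c5=1.
Step 6. [r4c5∈{4,5}] col 5 places 4 nowhere but r4c5, so r4c5=4.
Step 7. [r3c6∈{5}] nothing but 5 survives at r3c6, so r3c6=5.
Step 8. [r2c1∈{5}] nothing but 5 survives at r2c1. So r2c1=5.
Step 9. [r1c3∈{4}] only 4 remains possible at r1c3, so r1c3=4.
Step 10. [r6c2∈{6}] nothing but 6 survives at r6c2, so r6c2=6.
Step 11. [r2c4∈{1}] nothing but 1 survives at r2c4 ⇒ r2c4=1.
Step 12. [r6c5∈{5}] nothing but 5 survives at r6c5. So r6c5=5.
Step 13. [r4c4∈{6}] r4c4 is down to just 6. So r4c4=6.
Step 14. [r6c6∈{3}] only 3 remains possible at r6c6. So r6c6=3.
Step 15. [r4c2∈{5}] nothing but 5 survives at r4c2 ⇒ r4c2=5.
Step 16. [r5c2∈{2}] r5c2's peers cover all but 2. So r5c2=2.
Step 17. [r5c4∈{4}] r5c4 has the single candidate 4, so r5c4=4.
Step 18. [r2c2∈{3}] nothing but 3 survives at r2c2, so r2c2=3.

Answer: 6 1 4 5 3 2 / 5 3 2 1 6 4 / 1 4 6 3 2 5 / 2 5 3 6 4 1 / 3 2 5 4 1 6 / 4 6 1 2 5 3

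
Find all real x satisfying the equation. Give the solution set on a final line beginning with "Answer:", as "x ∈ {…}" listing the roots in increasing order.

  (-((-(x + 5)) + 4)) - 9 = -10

Step 1. [(-((-(x + 5)) + 4)) - 9 = -10] -9 is outermost — add 9 both sides. So sub: -((-(x + 5)) + 4) = -1.
Step 2. [-((-(x + 5)) + 4) = -1] leading − — multiply by −1 ⇒ neg: (-(x + 5)) + 4 = 1.
Step 3. [(-(x + 5)) + 4 = 1] peel the +4: subtract 4 from each side. So sub: -(x + 5) = -3.
Step 4. [-(x + 5) = -3] flip signs both sides ⇒ neg: x + 5 = 3.
Step 5. [x + 5 = 3] subtract 5: x sits inside (… + 5) ⇒ sub: x = -2.

Answer: x ∈ {-2}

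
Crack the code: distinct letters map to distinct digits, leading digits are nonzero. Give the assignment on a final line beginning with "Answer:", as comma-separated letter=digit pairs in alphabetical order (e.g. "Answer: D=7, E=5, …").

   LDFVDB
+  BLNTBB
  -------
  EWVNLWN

Step 1. [E] the sum has 7 digits but both addends have 6; that extra leading digit E is the final carry, namely 1, so E=1.
Step 2. [col 1: B + B ≡ N (mod 10)] B=6 is one option consistent with column 1 (B + B ≡ N (mod 10), carry-in 0) — take it, so B=6.
Step 3. [col 1: B + B ≡ N (mod 10)] from column 1 (B=6, carry-in 0, digits 1,6 already taken and all letters distinct): N must equal 2. So N=2.
Step 4. [col 2: D + B ≡ W (mod 10)] no forcing yet in column 2 (carry-in 1); D=3 is free and consistent — try it. So D=3.
Step 5. [col 2: D + B ≡ W (mod 10)] column 2 reads D+B+carry(1)=W with D=3, B=6; with digits 1,2,3,6 already taken and all letters distinct, the only value for W is 0, so W=0.
Step 6. [col 3: V + T ≡ L (mod 10)] in column 3 we have V+T≡L with carry-in 1; given nothing yet and digits 0,1,2,3,6 already taken and all letters distinct, that pins L to 4. So L=4.
Step 7. [col 3: V + T ≡ L (mod 10)] no forcing yet in column 3 (carry-in 1); T=5 is free and consistent — try it, so T=5.
Step 8. [col 3: V + T ≡ L (mod 10)] from column 3 (T=5, L=4, carry-in 1, digits 0,1,2,3,4,5,6 already taken and all letters distinct): V must equal 8, so V=8.
Step 9. [col 4: F + N ≡ N (mod 10)] in column 4 we have F+N≡N with carry-in 1; given N=2 and digits 0,1,2,3,4,5,6,8 already taken and all letters distinct, that pins F to 9 ⇒ F=9.

Answer: B=6, D=3, E=1, F=9, L=4, N=2, T=5, V=8, W=0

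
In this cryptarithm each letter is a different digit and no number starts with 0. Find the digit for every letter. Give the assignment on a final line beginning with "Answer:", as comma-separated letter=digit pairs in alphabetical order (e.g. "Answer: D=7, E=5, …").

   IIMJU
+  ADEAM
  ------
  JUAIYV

Step 1. [J] the sum has 6 digits but both addends have 5; that extra leading digit J is the final carry, namely 1, so J=1.
Step 2. [col 1: U + M ≡ V (mod 10)] column 1 (U + M ≡ V (mod 10), carry-in 0) doesn't pin V yet; pick V=6 and continue. So V=6.
Step 3. [col 1: U + M ≡ V (mod 10)] M=4 is one option consistent with column 1 (U + M ≡ V (mod 10), carry-in 0) — take it. So M=4.
Step 4. [col 1: U + M ≡ V (mod 10)] in column 1 we have U+M≡V with carry-in 0; given M=4, V=6 and digits 1,4,6 already taken and all letters distinct, that pins U to 2, so U=2.
Step 5. [col 2: J + A ≡ Y (mod 10)] A=9 is one option consistent with column 2 (J + A ≡ Y (mod 10), carry-in 0) — take it ⇒ A=9.
Step 6. [col 2: J + A ≡ Y (mod 10)] column 2: given J=1, A=9, carry-in 0, and digits 1,2,4,6,9 already taken and all letters distinct, J+A≡Y (mod 10) forces Y=0 ⇒ Y=0.
Step 7. [col 3: M + E ≡ I (mod 10)] no forcing yet in column 3 (carry-in 1); E=8 is free and consistent — try it ⇒ E=8.
Step 8. [col 3: M + E ≡ I (mod 10)] from column 3 (M=4, E=8, carry-in 1, digits 0,1,2,4,6,8,9 already taken and all letters distinct): I must equal 3, so I=3.
Step 9. [col 4: I + D ≡ A (mod 10)] from column 4 (I=3, A=9, carry-in 1, digits 0,1,2,3,4,6,8,9 already taken and all letters distinct): D must equal 5. So D=5.

Answer: A=9, D=5, E=8, I=3, J=1, M=4, U=2, V=6, Y=0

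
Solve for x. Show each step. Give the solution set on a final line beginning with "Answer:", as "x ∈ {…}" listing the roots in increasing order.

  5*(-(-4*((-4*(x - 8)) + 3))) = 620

Step 1. [5*(-(-4*((-4*(x - 8)) + 3))) = 620] leading coefficient 5: divide by 5, so div: -(-4*((-4*(x - 8)) + 3)) = 124.
Step 2. [-(-4*((-4*(x - 8)) + 3)) = 124] flip signs both sides. So neg: -4*((-4*(x - 8)) + 3) = -124.
Step 3. [-4*((-4*(x - 8)) + 3) = -124] leading coefficient -4: divide by -4 ⇒ div: (-4*(x - 8)) + 3 = 31.
Step 4. [(-4*(x - 8)) + 3 = 31] peel the +3: subtract 3 from each side ⇒ sub: -4*(x - 8) = 28.
Step 5. [-4*(x - 8) = 28] -4 out front; divide by -4 ⇒ div: x - 8 = -7.
Step 6. [x - 8 = -7] peel the -8: add 8 from each side, so sub: x = 1.

Answer: x ∈ {1}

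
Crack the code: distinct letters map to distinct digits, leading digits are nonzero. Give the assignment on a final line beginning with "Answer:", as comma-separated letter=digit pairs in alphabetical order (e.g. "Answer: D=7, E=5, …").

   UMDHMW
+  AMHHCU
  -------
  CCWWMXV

Step 1. [col 1: W + U ≡ V (mod 10)] several values work for W in column 1 (W + U ≡ V (mod 10), carry-in 0); try W=5, so W=5.
Step 2. [col 1: W + U ≡ V (mod 10)] no forcing yet in column 1 (carry-in 0); U=4 is free and consistent — try it ⇒ U=4.
Step 3. [col 1: W + U ≡ V (mod 10)] from column 1 (W=5, U=4, carry-in 0, digits 4,5 already taken and all letters distinct): V must equal 9. So V=9.
Step 4. [col 2: M + C ≡ X (mod 10)] column 2 (M + C ≡ X (mod 10), carry-in 0) doesn't pin M yet; pick M=2 and continue ⇒ M=2.
Step 5. [col 2: M + C ≡ X (mod 10)] several values work for X in column 2 (M + C ≡ X (mod 10), carry-in 0); try X=3, so X=3.
Step 6. [col 2: M + C ≡ X (mod 10)] column 2: given M=2, X=3, carry-in 0, and digits 2,3,4,5,9 already taken and all letters distinct, M+C≡X (mod 10) forces C=1. So C=1.
Step 7. [col 3: H + H ≡ M (mod 10)] in column 3 we have H+H≡M with carry-in 0; given M=2 and digits 1,2,3,4,5,9 already taken and all letters distinct, that pins H to 6. So H=6.
Step 8. [col 4: D + H ≡ W (mod 10)] column 4 reads D+H+carry(1)=W with H=6, W=5; with digits 1,2,3,4,5,6,9 already taken and all letters distinct, the only value for D is 8. So D=8.
Step 9. [col 6: U + A ≡ C (mod 10)] column 6 reads U+A+carry(0)=C with U=4, C=1; with digits 1,2,3,4,5,6,8,9 already taken and all letters distinct, the only value for A is 7 ⇒ A=7.

Answer: A=7, C=1, D=8, H=6, M=2, U=4, V=9, W=5, X=3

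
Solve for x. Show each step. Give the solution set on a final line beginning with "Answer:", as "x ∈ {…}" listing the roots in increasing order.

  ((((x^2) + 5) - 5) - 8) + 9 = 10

Step 1. [((((x^2) + 5) - 5) - 8) + 9 = 10] the outer +9 inverts by subtracting 9, so sub: (((x^2) + 5) - 5) - 8 = 1.
Step 2. [(((x^2) + 5) - 5) - 8 = 1] -8 is outermost — add 8 both sides, so sub: ((x^2) + 5) - 5 = 9.
Step 3. [((x^2) + 5) - 5 = 9] peel the -5: add 5 from each side, so sub: (x^2) + 5 = 14.
Step 4. [(x^2) + 5 = 14] 5 comes off first (subtract 5), so sub: x^2 = 9.
Step 5. [x^2 = 9] LHS squared, RHS 9 ≥ 0: apply √ (±). So sqrt: x = 3 or -3.

Answer: x ∈ {-3, 3}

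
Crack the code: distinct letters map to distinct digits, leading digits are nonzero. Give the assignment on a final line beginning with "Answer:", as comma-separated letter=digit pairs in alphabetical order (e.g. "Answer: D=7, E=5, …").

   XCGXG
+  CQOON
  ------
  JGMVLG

Step 1. [col 1: G + N ≡ G (mod 10)] column 1: given nothing yet, carry-in 0, and all letters distinct, none taken yet, G+N≡G (mod 10) forces N=0. So N=0.
Step 2. [J] J is the leading digit of a 6-digit sum of two 5-digit numbers; the final carry is exactly 1, so J=1.
Step 3. [col 1: G + N ≡ G (mod 10)] several values work for G in column 1 (G + N ≡ G (mod 10), carry-in 0); try G=3 ⇒ G=3.
Step 4. [col 2: X + O ≡ L (mod 10)] no forcing yet in column 2 (carry-in 0); O=2 is free and consistent — try it. So O=2.
Step 5. [col 2: X + O ≡ L (mod 10)] column 2 (X + O ≡ L (mod 10), carry-in 0) doesn't pin X yet; pick X=4 and continue, so X=4.
Step 6. [col 2: X + O ≡ L (mod 10)] from column 2 (X=4, O=2, carry-in 0, digits 0,1,2,3,4 already taken and all letters distinct): L must equal 6. So L=6.
Step 7. [col 3: G + O ≡ V (mod 10)] from column 3 (G=3, O=2, carry-in 0, digits 0,1,2,3,4,6 already taken and all letters distinct): V must equal 5, so V=5.
Step 8. [col 4: C + Q ≡ M (mod 10)] in column 4 we have C+Q≡M with carry-in 0; given nothing yet and digits 0,1,2,3,4,5,6 already taken and all letters distinct, that pins M to 7, so M=7.
Step 9. [col 4: C + Q ≡ M (mod 10)] column 4 (C + Q ≡ M (mod 10), carry-in 0) doesn't pin C yet; pick C=8 and continue ⇒ C=8.
Step 10. [col 4: C + Q ≡ M (mod 10)] column 4 reads C+Q+carry(0)=M with C=8, M=7; with digits 0,1,2,3,4,5,6,7,8 already taken and all letters distinct, the only value for Q is 9, so Q=9.

Answer: C=8, G=3, J=1, L=6, M=7, N=0, O=2, Q=9, V=5, X=4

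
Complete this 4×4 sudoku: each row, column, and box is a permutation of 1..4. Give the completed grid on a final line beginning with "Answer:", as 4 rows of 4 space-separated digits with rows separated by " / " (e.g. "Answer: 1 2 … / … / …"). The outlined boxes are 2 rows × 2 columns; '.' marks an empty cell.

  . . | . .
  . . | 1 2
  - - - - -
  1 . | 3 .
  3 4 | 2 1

Step 1. [r1c2∈{1,2,3}] in row 1, 1 fits only at r1c2 ⇒ r1c2=1.
Step 2. [r1c3∈{4}] r1c3 is down to just 4 ⇒ r1c3=4.
Step 3. [r3c2∈{2}] r3c2 is down to just 2, so r3c2=2.
Step 4. [r1c4∈{3}] r1c4 has the single candidate 3, so r1c4=3.
Step 5. [r2c1∈{4}] r2c1's peers cover all but 4 ⇒ r2c1=4.
Step 6. [r1c1∈{2}] r1c1's peers cover all but 2 ⇒ r1c1=2.
Step 7. [r3c4∈{4}] r3c4 is down to just 4. So r3c4=4.
Step 8. [r2c2∈{3}] r2c2 is down to just 3, so r2c2=3.

Answer: 2 1 4 3 / 4 3 1 2 / 1 2 3 4 / 3 4 2 1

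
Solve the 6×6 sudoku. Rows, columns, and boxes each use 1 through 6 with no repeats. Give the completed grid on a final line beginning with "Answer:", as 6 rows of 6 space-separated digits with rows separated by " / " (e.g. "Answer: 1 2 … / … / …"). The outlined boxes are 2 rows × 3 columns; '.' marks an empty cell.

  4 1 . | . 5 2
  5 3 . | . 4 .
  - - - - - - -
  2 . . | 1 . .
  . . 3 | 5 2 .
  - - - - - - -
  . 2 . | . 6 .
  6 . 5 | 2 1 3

Step 1. [r2c4∈{6}] r2c4 is down to just 6 ⇒ r2c4=6.
Step 2. [r6c2∈{4}] r6c2's peers cover all but 4. So r6c2=4.
Step 3. [r4c6∈{4,6}] across row 4, 4 lands solely at r4c6, so r4c6=4.
Step 4. [r4c2∈{6}] only 6 remains possible at r4c2. So r4c2=6.
Step 5. [r5c1∈{1,3}] 3 has one home in row 5: r5c1 ⇒ r5c1=3.
Step 6. [r2c3∈{2}] r2c3 is down to just 2 ⇒ r2c3=2.
Step 7. [r5c3∈{1}] r5c3's peers cover all but 1, so r5c3=1.
Step 8. [r5c4∈{4}] nothing but 4 survives at r5c4. So r5c4=4.
Step 9. [r3c6∈{6}] r3c6 is down to just 6. So r3c6=6.
Step 10. [r3c5∈{3}] r3c5 is down to just 3. So r3c5=3.
Step 11. [r1c3∈{6}] r1c3 is down to just 6, so r1c3=6.
Step 12. [r5c6∈{5}] only 5 remains possible at r5c6. So r5c6=5.
Step 13. [r4c1∈{1}] r4c1 has the single candidate 1, so r4c1=1.
Step 14. [r2c6∈{1}] r2c6 has the single candidate 1 ⇒ r2c6=1.
Step 15. [r1c4∈{3}] only 3 remains possible at r1c4. So r1c4=3.
Step 16. [r3c2∈{5}] r3c2 has the single candidate 5 ⇒ r3c2=5.
Step 17. [r3c3∈{4}] only 4 remains possible at r3c3, so r3c3=4.

Answer: 4 1 6 3 5 2 / 5 3 2 6 4 1 / 2 5 4 1 3 6 / 1 6 3 5 2 4 / 3 2 1 4 6 5 / 6 4 5 2 1 3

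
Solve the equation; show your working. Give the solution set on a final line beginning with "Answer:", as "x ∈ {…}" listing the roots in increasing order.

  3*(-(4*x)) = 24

Step 1. [3*(-(4*x)) = 24] divide by the outer 3, so div: -(4*x) = 8.
Step 2. [-(4*x) = 8] leading − — multiply by −1 ⇒ neg: 4*x = -8.
Step 3. [4*x = -8] 4 out front; divide by 4, so div: x = -2.

Answer: x ∈ {-2}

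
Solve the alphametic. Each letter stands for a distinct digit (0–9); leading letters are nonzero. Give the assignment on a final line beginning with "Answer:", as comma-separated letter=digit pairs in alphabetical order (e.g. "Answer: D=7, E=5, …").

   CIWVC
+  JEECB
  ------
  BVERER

Step 1. [col 1: C + B ≡ R (mod 10)] B=1 is one option consistent with column 1 (C + B ≡ R (mod 10), carry-in 0) — take it. So B=1.
Step 2. [col 1: C + B ≡ R (mod 10)] column 1 (C + B ≡ R (mod 10), carry-in 0) doesn't pin R yet; pick R=8 and continue ⇒ R=8.
Step 3. [col 1: C + B ≡ R (mod 10)] from column 1 (B=1, R=8, carry-in 0, digits 1,8 already taken and all letters distinct): C must equal 7, so C=7.
Step 4. [col 2: V + C ≡ E (mod 10)] column 2 (V + C ≡ E (mod 10), carry-in 0) doesn't pin V yet; pick V=6 and continue, so V=6.
Step 5. [col 2: V + C ≡ E (mod 10)] in column 2 we have V+C≡E with carry-in 0; given V=6, C=7 and digits 1,6,7,8 already taken and all letters distinct, that pins E to 3. So E=3.
Step 6. [col 3: W + E ≡ R (mod 10)] in column 3 we have W+E≡R with carry-in 1; given E=3, R=8 and digits 1,3,6,7,8 already taken and all letters distinct, that pins W to 4 ⇒ W=4.
Step 7. [col 4: I + E ≡ E (mod 10)] from column 4 (E=3, carry-in 0, digits 1,3,4,6,7,8 already taken and all letters distinct): I must equal 0 ⇒ I=0.
Step 8. [col 5: C + J ≡ V (mod 10)] column 5 reads C+J+carry(0)=V with C=7, V=6; with digits 0,1,3,4,6,7,8 already taken and all letters distinct, the only value for J is 9, so J=9.

Answer: B=1, C=7, E=3, I=0, J=9, R=8, V=6, W=4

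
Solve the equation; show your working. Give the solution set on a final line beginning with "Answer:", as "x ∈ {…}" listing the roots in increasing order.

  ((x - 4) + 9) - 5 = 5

Step 1. [((x - 4) + 9) - 5 = 5] -5 is outermost — add 5 both sides, so sub: (x - 4) + 9 = 10.
Step 2. [(x - 4) + 9 = 10] the outer +9 inverts by subtracting 9, so sub: x - 4 = 1.
Step 3. [x - 4 = 1] -4 is outermost — add 4 both sides ⇒ sub: x = 5.

Answer: x ∈ {5}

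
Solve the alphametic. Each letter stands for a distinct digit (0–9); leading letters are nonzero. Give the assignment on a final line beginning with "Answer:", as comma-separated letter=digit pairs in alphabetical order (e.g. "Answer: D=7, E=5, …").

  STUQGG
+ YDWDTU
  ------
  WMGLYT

Step 1. [col 1: G + U ≡ T (mod 10)] G=4 is one option consistent with column 1 (G + U ≡ T (mod 10), carry-in 0) — take it ⇒ G=4.
Step 2. [col 1: G + U ≡ T (mod 10)] T=0 is one option consistent with column 1 (G + U ≡ T (mod 10), carry-in 0) — take it. So T=0.
Step 3. [col 1: G + U ≡ T (mod 10)] column 1: given G=4, T=0, carry-in 0, and digits 0,4 already taken and all letters distinct, G+U≡T (mod 10) forces U=6 ⇒ U=6.
Step 4. [col 2: G + T ≡ Y (mod 10)] in column 2 we have G+T≡Y with carry-in 1; given G=4, T=0 and digits 0,4,6 already taken and all letters distinct, that pins Y to 5, so Y=5.
Step 5. [col 3: Q + D ≡ L (mod 10)] no forcing yet in column 3 (carry-in 0); L=1 is free and consistent — try it, so L=1.
Step 6. [col 3: Q + D ≡ L (mod 10)] several values work for D in column 3 (Q + D ≡ L (mod 10), carry-in 0); try D=8 ⇒ D=8.
Step 7. [col 3: Q + D ≡ L (mod 10)] column 3 reads Q+D+carry(0)=L with D=8, L=1; with digits 0,1,4,5,6,8 already taken and all letters distinct, the only value for Q is 3 ⇒ Q=3.
Step 8. [col 4: U + W ≡ G (mod 10)] from column 4 (U=6, G=4, carry-in 1, digits 0,1,3,4,5,6,8 already taken and all letters distinct): W must equal 7 ⇒ W=7.
Step 9. [col 5: T + D ≡ M (mod 10)] column 5: given T=0, D=8, carry-in 1, and digits 0,1,3,4,5,6,7,8 already taken and all letters distinct, T+D≡M (mod 10) forces M=9. So M=9.
Step 10. [col 6: S + Y ≡ W (mod 10)] column 6 reads S+Y+carry(0)=W with Y=5, W=7; with digits 0,1,3,4,5,6,7,8,9 already taken and all letters distinct, the only value for S is 2. So S=2.

Answer: D=8, G=4, L=1, M=9, Q=3, S=2, T=0, U=6, W=7, Y=5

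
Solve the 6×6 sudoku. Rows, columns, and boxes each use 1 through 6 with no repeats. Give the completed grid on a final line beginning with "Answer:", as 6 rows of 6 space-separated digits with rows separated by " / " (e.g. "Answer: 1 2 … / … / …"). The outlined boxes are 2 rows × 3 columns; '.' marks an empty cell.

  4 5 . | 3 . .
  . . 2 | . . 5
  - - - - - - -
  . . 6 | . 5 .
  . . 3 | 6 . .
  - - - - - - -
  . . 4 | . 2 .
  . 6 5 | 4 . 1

Step 1. [r3c4∈{1,2}] col 4 places 2 nowhere but r3c4. So r3c4=2.
Step 2. [r4c5∈{1,4}] 1 has one home in box 4: r4c5, so r4c5=1.
Step 3. [r2c1∈{1,3,6}] in col 1, 6 fits only at r2c1. So r2c1=6.
Step 4. [r2c2∈{1,3}] 3 has one home in row 2: r2c2. So r2c2=3.
Step 5. [r4c6∈{4}] r4c6 has the single candidate 4. So r4c6=4.
Step 6. [r3c1∈{1}] r3c1 is down to just 1, so r3c1=1.
Step 7. [r6c5∈{3}] r6c5's peers cover all but 3 ⇒ r6c5=3.
Step 8. [r1c5∈{6}] r1c5 is down to just 6. So r1c5=6.
Step 9. [r4c1∈{2,5}] across row 4, 5 lands solely at r4c1. So r4c1=5.
Step 10. [r5c2∈{1}] r5c2 has the single candidate 1. So r5c2=1.
Step 11. [r1c6∈{2}] r1c6's peers cover all but 2. So r1c6=2.
Step 12. [r5c6∈{6}] r5c6 is down to just 6. So r5c6=6.
Step 13. [r5c4∈{5}] only 5 remains possible at r5c4. So r5c4=5.
Step 14. [r5c1∈{3}] nothing but 3 survives at r5c1, so r5c1=3.
Step 15. [r3c2∈{4}] r3c2 is down to just 4, so r3c2=4.
Step 16. [r3c6∈{3}] r3c6's peers cover all but 3 ⇒ r3c6=3.
Step 17. [r2c5∈{4}] r2c5 is down to just 4. So r2c5=4.
Step 18. [r1c3∈{1}] nothing but 1 survives at r1c3. So r1c3=1.
Step 19. [r6c1∈{2}] only 2 remains possible at r6c1. So r6c1=2.
Step 20. [r4c2∈{2}] r4c2's peers cover all but 2, so r4c2=2.
Step 21. [r2c4∈{1}] r2c4 has the single candidate 1, so r2c4=1.

Answer: 4 5 1 3 6 2 / 6 3 2 1 4 5 / 1 4 6 2 5 3 / 5 2 3 6 1 4 / 3 1 4 5 2 6 / 2 6 5 4 3 1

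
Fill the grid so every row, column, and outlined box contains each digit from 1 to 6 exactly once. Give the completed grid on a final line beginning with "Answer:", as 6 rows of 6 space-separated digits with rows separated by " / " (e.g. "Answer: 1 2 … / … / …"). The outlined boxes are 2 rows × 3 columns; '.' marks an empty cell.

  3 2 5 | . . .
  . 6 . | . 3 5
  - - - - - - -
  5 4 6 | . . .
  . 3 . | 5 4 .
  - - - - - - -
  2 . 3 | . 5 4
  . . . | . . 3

Step 1. [r6c1∈{1,4,6}] col 1 places 6 nowhere but r6c1, so r6c1=6.
Step 2. [r2c4∈{1,2,4}] row 2 places 2 nowhere but r2c4 ⇒ r2c4=2.
Step 3. [r6c4∈{1}] r6c4 is down to just 1. So r6c4=1.
Step 4. [r1c5∈{1,6}] r1c5 is the only open cell in col 5 admitting 6. So r1c5=6.
Step 5. [r4c1∈{1}] nothing but 1 survives at r4c1. So r4c1=1.
Step 6. [r3c5∈{1,2}] r3c5 is the only open cell in col 5 admitting 1. So r3c5=1.
Step 7. [r3c6∈{2}] r3c6 has the single candidate 2, so r3c6=2.
Step 8. [r2c1∈{4}] only 4 remains possible at r2c1 ⇒ r2c1=4.
Step 9. [r6c3∈{4}] nothing but 4 survives at r6c3, so r6c3=4.
Step 10. [r1c6∈{1}] nothing but 1 survives at r1c6. So r1c6=1.
Step 11. [r4c3∈{2}] r4c3 has the single candidate 2, so r4c3=2.
Step 12. [r6c5∈{2}] r6c5 is down to just 2, so r6c5=2.
Step 13. [r1c4∈{4}] nothing but 4 survives at r1c4 ⇒ r1c4=4.
Step 14. [r5c2∈{1}] r5c2's peers cover all but 1, so r5c2=1.
Step 15. [r2c3∈{1}] only 1 remains possible at r2c3, so r2c3=1.
Step 16. [r4c6∈{6}] only 6 remains possible at r4c6. So r4c6=6.
Step 17. [r6c2∈{5}] r6c2 has the single candidate 5, so r6c2=5.
Step 18. [r5c4∈{6}] only 6 remains possible at r5c4, so r5c4=6.
Step 19. [r3c4∈{3}] r3c4 is down to just 3 ⇒ r3c4=3.

Answer: 3 2 5 4 6 1 / 4 6 1 2 3 5 / 5 4 6 3 1 2 / 1 3 2 5 4 6 / 2 1 3 6 5 4 / 6 5 4 1 2 3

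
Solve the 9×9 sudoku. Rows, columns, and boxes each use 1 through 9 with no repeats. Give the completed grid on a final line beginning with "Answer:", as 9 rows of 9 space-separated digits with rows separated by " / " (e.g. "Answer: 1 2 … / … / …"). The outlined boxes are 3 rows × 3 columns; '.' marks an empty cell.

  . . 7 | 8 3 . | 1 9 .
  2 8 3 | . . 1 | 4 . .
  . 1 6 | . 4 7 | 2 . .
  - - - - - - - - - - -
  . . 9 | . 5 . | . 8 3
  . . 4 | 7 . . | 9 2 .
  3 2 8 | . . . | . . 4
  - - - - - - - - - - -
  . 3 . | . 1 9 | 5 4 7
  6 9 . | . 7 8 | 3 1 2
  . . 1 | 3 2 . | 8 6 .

Step 1. [r6c6∈{6}] r6c6 has the single candidate 6. So r6c6=6.
Step 2. [r6c8∈{5,7}] row 6 places 5 nowhere but r6c8, so r6c8=5.
Step 3. [r8c3∈{5}] r8c3 has the single candidate 5, so r8c3=5.
Step 4. [r2c5∈{6,9}] 6 has one home in col 5: r2c5, so r2c5=6.
Step 5. [r2c9∈{5}] r2c9 is down to just 5 ⇒ r2c9=5.
Step 6. [r4c4∈{1,2,4}] r4c4 is the only open cell in col 4 admitting 2 ⇒ r4c4=2.
Step 7. [r3c4∈{5,9}] r3c4 is the only open cell in col 4 admitting 5 ⇒ r3c4=5.
Step 8. [r4c7∈{6,7}] 6 has one home in col 7: r4c7. So r4c7=6.
Step 9. [r4c1∈{1,7}] across row 4, 1 lands solely at r4c1 ⇒ r4c1=1.
Step 10. [r9c1∈{4,7}] across col 1, 7 lands solely at r9c1 ⇒ r9c1=7.
Step 11. [r9c2∈{4}] nothing but 4 survives at r9c2, so r9c2=4.
Step 12. [r1c2∈{5}] only 5 remains possible at r1c2 ⇒ r1c2=5.
Step 13. [r6c4∈{1,9}] in row 6, 1 fits only at r6c4, so r6c4=1.
Step 14. [r9c9∈{9}] only 9 remains possible at r9c9. So r9c9=9.
Step 15. [r4c2∈{7}] r4c2 is down to just 7 ⇒ r4c2=7.
Step 16. [r2c4∈{9}] r2c4 has the single candidate 9. So r2c4=9.
Step 17. [r1c6∈{2}] nothing but 2 survives at r1c6. So r1c6=2.
Step 18. [r2c8∈{7}] nothing but 7 survives at r2c8, so r2c8=7.
Step 19. [r1c1∈{4}] r1c1's peers cover all but 4, so r1c1=4.
Step 20. [r6c7∈{7}] r6c7 is down to just 7. So r6c7=7.
Step 21. [r3c9∈{8}] r3c9 is down to just 8. So r3c9=8.
Step 22. [r5c6∈{3}] r5c6 is down to just 3. So r5c6=3.
Step 23. [r5c9∈{1}] r5c9 is down to just 1, so r5c9=1.
Step 24. [r3c1∈{9}] only 9 remains possible at r3c1. So r3c1=9.
Step 25. [r5c1∈{5}] r5c1 has the single candidate 5, so r5c1=5.
Step 26. [r7c1∈{8}] r7c1 has the single candidate 8. So r7c1=8.
Step 27. [r8c4∈{4}] r8c4 has the single candidate 4 ⇒ r8c4=4.
Step 28. [r3c8∈{3}] only 3 remains possible at r3c8 ⇒ r3c8=3.
Step 29. [r7c3∈{2}] r7c3 has the single candidate 2, so r7c3=2.
Step 30. [r5c2∈{6}] only 6 remains possible at r5c2 ⇒ r5c2=6.
Step 31. [r7c4∈{6}] r7c4 has the single candidate 6. So r7c4=6.
Step 32. [r4c6∈{4}] r4c6's peers cover all but 4 ⇒ r4c6=4.
Step 33. [r1c9∈{6}] nothing but 6 survives at r1c9, so r1c9=6.
Step 34. [r6c5∈{9}] r6c5 has the single candidate 9 ⇒ r6c5=9.
Step 35. [r9c6∈{5}] r9c6 has the single candidate 5. So r9c6=5.
Step 36. [r5c5∈{8}] r5c5 is down to just 8. So r5c5=8.

Answer: 4 5 7 8 3 2 1 9 6 / 2 8 3 9 6 1 4 7 5 / 9 1 6 5 4 7 2 3 8 / 1 7 9 2 5 4 6 8 3 / 5 6 4 7 8 3 9 2 1 / 3 2 8 1 9 6 7 5 4 / 8 3 2 6 1 9 5 4 7 / 6 9 5 4 7 8 3 1 2 / 7 4 1 3 2 5 8 6 9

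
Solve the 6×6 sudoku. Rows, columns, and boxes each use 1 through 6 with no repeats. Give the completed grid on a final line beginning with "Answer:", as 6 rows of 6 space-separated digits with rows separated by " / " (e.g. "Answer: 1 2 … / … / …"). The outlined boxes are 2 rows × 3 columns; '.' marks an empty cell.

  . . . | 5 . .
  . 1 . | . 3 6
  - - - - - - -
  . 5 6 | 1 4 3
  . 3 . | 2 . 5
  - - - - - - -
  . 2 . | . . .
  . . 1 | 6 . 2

Step 1. [r6c1∈{3,4,5}] row 6 places 3 nowhere but r6c1. So r6c1=3.
Step 2. [r4c3∈{4}] only 4 remains possible at r4c3 ⇒ r4c3=4.
Step 3. [r2c4∈{4}] r2c4 has the single candidate 4, so r2c4=4.
Step 4. [r5c1∈{4,5,6}] 6 has one home in row 5: r5c1, so r5c1=6.
Step 5. [r1c5∈{1,2}] in col 5, 2 fits only at r1c5 ⇒ r1c5=2.
Step 6. [r2c3∈{2,5}] in col 3, 2 fits only at r2c3. So r2c3=2.
Step 7. [r5c5∈{1,5}] col 5 places 1 nowhere but r5c5 ⇒ r5c5=1.
Step 8. [r1c1∈{4}] nothing but 4 survives at r1c1 ⇒ r1c1=4.
Step 9. [r4c1∈{1}] nothing but 1 survives at r4c1. So r4c1=1.
Step 10. [r1c6∈{1}] only 1 remains possible at r1c6, so r1c6=1.
Step 11. [r5c3∈{5}] nothing but 5 survives at r5c3. So r5c3=5.
Step 12. [r6c2∈{4}] nothing but 4 survives at r6c2 ⇒ r6c2=4.
Step 13. [r5c6∈{4}] r5c6 is down to just 4. So r5c6=4.
Step 14. [r6c5∈{5}] nothing but 5 survives at r6c5. So r6c5=5.
Step 15. [r4c5∈{6}] r4c5 has the single candidate 6, so r4c5=6.
Step 16. [r2c1∈{5}] r2c1 is down to just 5 ⇒ r2c1=5.
Step 17. [r3c1∈{2}] r3c1's peers cover all but 2. So r3c1=2.
Step 18. [r1c2∈{6}] r1c2 is down to just 6. So r1c2=6.
Step 19. [r5c4∈{3}] only 3 remains possible at r5c4 ⇒ r5c4=3.
Step 20. [r1c3∈{3}] r1c3's peers cover all but 3. So r1c3=3.

Answer: 4 6 3 5 2 1 / 5 1 2 4 3 6 / 2 5 6 1 4 3 / 1 3 4 2 6 5 / 6 2 5 3 1 4 / 3 4 1 6 5 2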